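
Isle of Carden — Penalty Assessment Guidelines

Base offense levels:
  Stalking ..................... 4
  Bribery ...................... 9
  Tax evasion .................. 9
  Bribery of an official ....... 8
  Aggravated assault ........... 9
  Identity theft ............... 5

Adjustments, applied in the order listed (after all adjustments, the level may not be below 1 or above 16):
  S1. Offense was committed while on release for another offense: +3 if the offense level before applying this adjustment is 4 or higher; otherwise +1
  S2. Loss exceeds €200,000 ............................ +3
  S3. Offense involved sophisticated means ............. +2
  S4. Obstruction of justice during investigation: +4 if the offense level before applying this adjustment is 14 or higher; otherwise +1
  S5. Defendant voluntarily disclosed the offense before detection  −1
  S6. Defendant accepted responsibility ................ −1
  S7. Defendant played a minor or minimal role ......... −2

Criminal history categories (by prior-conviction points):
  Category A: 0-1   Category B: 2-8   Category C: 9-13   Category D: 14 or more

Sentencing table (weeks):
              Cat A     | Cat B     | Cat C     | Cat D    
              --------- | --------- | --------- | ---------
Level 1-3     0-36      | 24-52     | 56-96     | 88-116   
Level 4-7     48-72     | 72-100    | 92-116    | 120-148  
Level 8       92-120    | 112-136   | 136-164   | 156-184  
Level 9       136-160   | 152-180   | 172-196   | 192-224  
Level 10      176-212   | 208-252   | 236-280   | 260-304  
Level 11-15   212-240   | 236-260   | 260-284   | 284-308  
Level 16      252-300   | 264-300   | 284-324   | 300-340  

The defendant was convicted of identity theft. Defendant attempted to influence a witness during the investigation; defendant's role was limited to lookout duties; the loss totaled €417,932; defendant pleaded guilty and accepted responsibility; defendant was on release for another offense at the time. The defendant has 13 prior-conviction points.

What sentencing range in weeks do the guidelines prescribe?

Base offense level for identity theft: 5.
S1 applies (level before this adjustment is 5 ≥ 4, so +3): 5 + 3 = 8.
S2 applies: 8 + 3 = 11.
S4 applies (level before this adjustment is 11 < 14, so +1): 11 + 1 = 12.
S6 applies: 12 − 1 = 11.
S7 applies: 11 − 2 = 9.
Final offense level: 9.
Criminal history: 13 prior points → Category C (9-13).
Level 9 falls in the 9 band.
Grid: Level 9 × Category C = 172-196 weeks.

172-196 weeks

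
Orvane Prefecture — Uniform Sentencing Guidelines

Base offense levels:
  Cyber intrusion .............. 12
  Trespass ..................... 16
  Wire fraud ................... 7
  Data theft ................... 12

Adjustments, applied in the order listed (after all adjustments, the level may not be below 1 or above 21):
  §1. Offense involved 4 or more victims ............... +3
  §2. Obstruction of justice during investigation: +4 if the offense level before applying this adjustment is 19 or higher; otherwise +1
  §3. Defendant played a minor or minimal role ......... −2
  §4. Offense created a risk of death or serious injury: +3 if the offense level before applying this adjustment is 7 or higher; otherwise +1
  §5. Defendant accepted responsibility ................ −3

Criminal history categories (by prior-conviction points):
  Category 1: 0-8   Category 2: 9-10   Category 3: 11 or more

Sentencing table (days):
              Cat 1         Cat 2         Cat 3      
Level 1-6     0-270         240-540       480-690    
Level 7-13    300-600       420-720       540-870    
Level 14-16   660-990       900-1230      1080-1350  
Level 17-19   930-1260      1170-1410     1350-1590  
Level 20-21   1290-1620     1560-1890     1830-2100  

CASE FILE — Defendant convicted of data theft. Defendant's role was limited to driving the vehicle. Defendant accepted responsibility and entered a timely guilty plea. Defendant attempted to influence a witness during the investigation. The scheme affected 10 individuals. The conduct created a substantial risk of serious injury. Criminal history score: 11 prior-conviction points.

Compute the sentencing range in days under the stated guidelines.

1080-1350 days

Base offense level for data theft: 12.
§1 applies: 12 + 3 = 15.
§2 applies (level before this adjustment is 15 < 19, so +1): 15 + 1 = 16.
§3 applies: 16 − 2 = 14.
§4 applies (level before this adjustment is 14 ≥ 7, so +3): 14 + 3 = 17.
§5 applies: 17 − 3 = 14.
Final offense level: 14.
Criminal history: 11 prior points → Category 3 (11+).
Level 14 falls in the 14-16 band.
Grid: Level 14-16 × Category 3 = 1080-1350 days.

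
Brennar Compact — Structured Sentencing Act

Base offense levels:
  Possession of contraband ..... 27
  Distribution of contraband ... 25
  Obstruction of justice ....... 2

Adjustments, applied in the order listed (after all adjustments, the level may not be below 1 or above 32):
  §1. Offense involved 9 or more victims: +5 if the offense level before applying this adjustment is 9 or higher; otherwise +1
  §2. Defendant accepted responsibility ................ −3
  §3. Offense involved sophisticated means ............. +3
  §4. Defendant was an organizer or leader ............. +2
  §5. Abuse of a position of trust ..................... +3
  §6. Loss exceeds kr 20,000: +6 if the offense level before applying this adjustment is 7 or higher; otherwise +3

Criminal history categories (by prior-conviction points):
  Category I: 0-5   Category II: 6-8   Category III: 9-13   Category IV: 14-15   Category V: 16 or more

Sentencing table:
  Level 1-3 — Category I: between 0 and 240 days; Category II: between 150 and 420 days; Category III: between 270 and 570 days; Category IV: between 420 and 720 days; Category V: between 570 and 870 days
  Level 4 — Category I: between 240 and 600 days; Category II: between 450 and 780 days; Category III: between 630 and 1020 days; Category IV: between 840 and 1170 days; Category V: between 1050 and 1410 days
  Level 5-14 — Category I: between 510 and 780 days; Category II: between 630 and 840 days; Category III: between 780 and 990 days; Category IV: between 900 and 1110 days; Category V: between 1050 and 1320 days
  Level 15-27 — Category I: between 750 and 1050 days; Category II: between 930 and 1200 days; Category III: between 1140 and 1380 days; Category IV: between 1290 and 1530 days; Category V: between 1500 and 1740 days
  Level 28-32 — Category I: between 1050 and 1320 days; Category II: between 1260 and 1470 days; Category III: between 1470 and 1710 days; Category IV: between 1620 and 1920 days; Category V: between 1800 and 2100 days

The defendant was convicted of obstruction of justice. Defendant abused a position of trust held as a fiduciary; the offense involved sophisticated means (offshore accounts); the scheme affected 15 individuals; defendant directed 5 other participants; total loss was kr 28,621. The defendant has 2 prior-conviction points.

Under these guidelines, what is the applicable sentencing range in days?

Base offense level for obstruction of justice: 2.
§1 applies (level before this adjustment is 2 < 9, so +1): 2 + 1 = 3.
§3 applies: 3 + 3 = 6.
§4 applies: 6 + 2 = 8.
§5 applies: 8 + 3 = 11.
§6 applies (level before this adjustment is 11 ≥ 7, so +6): 11 + 6 = 17.
Final offense level: 17.
Criminal history: 2 prior points → Category I (0-5).
Level 17 falls in the 15-27 band.
Grid: Level 15-27 × Category I = 750-1050 days.

750-1050 days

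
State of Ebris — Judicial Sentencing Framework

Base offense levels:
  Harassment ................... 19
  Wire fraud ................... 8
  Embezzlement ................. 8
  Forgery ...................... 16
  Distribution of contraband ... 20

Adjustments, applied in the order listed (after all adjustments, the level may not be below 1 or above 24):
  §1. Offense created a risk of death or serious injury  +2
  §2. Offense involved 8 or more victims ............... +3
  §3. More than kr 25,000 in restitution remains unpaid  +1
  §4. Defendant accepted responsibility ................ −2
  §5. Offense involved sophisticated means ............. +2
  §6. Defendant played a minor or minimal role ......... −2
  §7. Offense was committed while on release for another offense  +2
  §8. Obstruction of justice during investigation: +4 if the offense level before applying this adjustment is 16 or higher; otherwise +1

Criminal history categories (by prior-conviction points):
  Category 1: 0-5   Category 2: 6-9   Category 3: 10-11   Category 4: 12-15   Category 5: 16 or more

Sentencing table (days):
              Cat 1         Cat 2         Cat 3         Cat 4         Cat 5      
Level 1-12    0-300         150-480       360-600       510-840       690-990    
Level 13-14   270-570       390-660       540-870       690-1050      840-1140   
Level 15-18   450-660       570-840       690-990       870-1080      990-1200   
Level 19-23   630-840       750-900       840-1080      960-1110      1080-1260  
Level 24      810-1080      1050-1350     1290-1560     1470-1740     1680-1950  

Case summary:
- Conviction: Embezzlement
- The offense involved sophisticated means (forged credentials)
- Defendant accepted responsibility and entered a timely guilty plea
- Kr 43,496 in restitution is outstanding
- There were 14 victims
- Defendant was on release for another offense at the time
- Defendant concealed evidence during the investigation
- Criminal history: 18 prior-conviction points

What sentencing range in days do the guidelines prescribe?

Base offense level for embezzlement: 8.
§2 applies: 8 + 3 = 11.
§3 applies: 11 + 1 = 12.
§4 applies: 12 − 2 = 10.
§5 applies: 10 + 2 = 12.
§7 applies: 12 + 2 = 14.
§8 applies (level before this adjustment is 14 < 16, so +1): 14 + 1 = 15.
Final offense level: 15.
Criminal history: 18 prior points → Category 5 (16+).
Level 15 falls in the 15-18 band.
Grid: Level 15-18 × Category 5 = 990-1200 days.

990-1200 days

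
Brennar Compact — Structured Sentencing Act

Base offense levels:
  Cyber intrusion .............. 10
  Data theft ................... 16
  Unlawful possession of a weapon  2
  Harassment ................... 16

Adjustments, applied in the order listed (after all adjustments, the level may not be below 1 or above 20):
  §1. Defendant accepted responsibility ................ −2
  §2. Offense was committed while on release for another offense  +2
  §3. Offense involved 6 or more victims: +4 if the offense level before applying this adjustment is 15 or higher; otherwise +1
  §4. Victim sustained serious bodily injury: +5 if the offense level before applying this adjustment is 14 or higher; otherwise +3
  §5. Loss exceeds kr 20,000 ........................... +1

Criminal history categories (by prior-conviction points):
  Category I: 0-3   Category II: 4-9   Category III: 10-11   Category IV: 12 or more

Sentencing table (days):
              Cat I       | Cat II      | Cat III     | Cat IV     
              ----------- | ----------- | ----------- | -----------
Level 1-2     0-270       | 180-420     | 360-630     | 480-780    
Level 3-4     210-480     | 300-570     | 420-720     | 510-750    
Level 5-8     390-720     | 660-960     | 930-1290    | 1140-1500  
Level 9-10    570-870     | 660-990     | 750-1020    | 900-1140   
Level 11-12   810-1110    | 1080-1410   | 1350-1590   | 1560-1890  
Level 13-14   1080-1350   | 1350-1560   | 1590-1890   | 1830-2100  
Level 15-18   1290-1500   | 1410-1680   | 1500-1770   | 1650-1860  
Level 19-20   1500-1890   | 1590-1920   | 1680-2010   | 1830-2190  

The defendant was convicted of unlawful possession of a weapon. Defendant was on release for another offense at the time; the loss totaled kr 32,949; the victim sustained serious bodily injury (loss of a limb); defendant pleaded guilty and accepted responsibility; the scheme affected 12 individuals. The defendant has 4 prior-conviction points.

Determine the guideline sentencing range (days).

660-960 days

Base offense level for unlawful possession of a weapon: 2.
§1 applies: 2 − 2 = 0.
§2 applies: 0 + 2 = 2.
§3 applies (level before this adjustment is 2 < 15, so +1): 2 + 1 = 3.
§4 applies (level before this adjustment is 3 < 14, so +3): 3 + 3 = 6.
§5 applies: 6 + 1 = 7.
Final offense level: 7.
Criminal history: 4 prior points → Category II (4-9).
Level 7 falls in the 5-8 band.
Grid: Level 5-8 × Category II = 660-960 days.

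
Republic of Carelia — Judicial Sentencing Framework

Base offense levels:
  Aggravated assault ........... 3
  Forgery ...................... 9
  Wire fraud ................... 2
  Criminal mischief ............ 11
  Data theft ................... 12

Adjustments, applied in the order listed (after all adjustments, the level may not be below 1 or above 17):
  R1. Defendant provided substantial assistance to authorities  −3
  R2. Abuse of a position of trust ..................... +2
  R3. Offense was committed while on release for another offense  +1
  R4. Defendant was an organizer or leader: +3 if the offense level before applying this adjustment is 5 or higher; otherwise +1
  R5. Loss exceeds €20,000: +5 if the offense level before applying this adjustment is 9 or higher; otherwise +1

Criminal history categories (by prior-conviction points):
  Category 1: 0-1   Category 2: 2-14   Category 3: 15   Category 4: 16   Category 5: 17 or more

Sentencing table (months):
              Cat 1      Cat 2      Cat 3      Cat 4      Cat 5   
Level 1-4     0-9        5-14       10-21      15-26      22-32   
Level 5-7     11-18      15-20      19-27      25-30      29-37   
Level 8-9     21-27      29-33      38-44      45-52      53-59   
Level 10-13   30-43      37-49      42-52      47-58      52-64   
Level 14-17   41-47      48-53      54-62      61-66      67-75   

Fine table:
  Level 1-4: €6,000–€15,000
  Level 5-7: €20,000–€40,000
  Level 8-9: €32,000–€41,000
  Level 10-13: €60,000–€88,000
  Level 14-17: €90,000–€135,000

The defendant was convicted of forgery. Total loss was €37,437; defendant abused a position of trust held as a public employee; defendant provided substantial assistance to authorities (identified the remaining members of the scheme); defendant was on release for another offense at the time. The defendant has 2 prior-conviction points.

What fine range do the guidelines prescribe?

€90,000–€135,000

Base offense level for forgery: 9.
R1 applies: 9 − 3 = 6.
R2 applies: 6 + 2 = 8.
R3 applies: 8 + 1 = 9.
R5 applies (level before this adjustment is 9 ≥ 9, so +5): 9 + 5 = 14.
Final offense level: 14.
Level 14 falls in the 14-17 band.
Fine table: Level 14-17 → €90,000–€135,000.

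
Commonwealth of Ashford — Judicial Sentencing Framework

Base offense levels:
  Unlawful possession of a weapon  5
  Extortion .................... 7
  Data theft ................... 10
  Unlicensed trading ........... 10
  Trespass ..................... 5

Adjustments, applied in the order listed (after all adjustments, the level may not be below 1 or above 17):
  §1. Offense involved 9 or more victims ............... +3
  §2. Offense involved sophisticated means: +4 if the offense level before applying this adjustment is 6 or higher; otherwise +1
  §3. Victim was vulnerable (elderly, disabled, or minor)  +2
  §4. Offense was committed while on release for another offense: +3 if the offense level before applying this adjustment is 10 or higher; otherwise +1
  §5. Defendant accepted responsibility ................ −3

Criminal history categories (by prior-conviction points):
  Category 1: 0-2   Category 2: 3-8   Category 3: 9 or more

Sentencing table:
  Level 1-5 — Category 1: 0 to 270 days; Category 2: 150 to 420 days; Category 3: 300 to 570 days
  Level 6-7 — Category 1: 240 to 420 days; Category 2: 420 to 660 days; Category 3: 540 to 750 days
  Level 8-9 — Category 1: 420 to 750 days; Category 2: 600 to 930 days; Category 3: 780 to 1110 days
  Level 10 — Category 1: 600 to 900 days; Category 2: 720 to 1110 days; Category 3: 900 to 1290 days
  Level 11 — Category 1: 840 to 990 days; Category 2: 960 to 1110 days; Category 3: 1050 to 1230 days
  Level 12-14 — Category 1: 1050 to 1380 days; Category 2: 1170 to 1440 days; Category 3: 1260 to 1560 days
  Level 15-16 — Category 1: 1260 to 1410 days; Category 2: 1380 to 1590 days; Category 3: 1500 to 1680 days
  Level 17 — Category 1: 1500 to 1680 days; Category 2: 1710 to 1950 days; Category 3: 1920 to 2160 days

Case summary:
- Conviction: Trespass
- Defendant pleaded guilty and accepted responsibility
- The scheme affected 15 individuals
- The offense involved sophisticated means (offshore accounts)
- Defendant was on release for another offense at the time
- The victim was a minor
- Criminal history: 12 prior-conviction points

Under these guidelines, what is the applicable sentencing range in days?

1260-1560 days

Base offense level for trespass: 5.
§1 applies: 5 + 3 = 8.
§2 applies (level before this adjustment is 8 ≥ 6, so +4): 8 + 4 = 12.
§3 applies: 12 + 2 = 14.
§4 applies (level before this adjustment is 14 ≥ 10, so +3): 14 + 3 = 17.
§5 applies: 17 − 3 = 14.
Final offense level: 14.
Criminal history: 12 prior points → Category 3 (9+).
Level 14 falls in the 12-14 band.
Grid: Level 12-14 × Category 3 = 1260-1560 days.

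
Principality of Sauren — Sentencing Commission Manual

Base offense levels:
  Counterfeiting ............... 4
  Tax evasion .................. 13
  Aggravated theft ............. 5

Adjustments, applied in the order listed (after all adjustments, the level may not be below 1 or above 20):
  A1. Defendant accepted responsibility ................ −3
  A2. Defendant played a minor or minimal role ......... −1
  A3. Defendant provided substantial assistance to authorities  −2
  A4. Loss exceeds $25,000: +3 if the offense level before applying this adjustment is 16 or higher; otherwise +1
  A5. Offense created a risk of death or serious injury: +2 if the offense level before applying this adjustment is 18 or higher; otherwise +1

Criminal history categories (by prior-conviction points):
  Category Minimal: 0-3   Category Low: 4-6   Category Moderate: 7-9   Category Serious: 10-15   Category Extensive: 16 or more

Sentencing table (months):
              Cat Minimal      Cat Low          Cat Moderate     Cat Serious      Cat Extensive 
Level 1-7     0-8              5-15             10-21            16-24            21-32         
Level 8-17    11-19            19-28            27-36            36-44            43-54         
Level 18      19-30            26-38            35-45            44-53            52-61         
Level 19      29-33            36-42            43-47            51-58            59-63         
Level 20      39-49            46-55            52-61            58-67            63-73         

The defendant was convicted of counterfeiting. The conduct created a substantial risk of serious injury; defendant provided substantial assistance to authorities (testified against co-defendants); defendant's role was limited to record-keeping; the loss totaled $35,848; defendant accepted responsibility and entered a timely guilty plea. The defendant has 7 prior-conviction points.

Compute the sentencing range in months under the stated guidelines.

10-21 months

Base offense level for counterfeiting: 4.
A1 applies: 4 − 3 = 1.
A2 applies: 1 − 1 = 0.
A3 applies: 0 − 2 = -2.
A4 applies (level before this adjustment is -2 < 16, so +1): -2 + 1 = -1.
A5 applies (level before this adjustment is -1 < 18, so +1): -1 + 1 = 0.
Level 0 is below the minimum of 1; floored at 1.
Final offense level: 1.
Criminal history: 7 prior points → Category Moderate (7-9).
Level 1 falls in the 1-7 band.
Grid: Level 1-7 × Category Moderate = 10-21 months.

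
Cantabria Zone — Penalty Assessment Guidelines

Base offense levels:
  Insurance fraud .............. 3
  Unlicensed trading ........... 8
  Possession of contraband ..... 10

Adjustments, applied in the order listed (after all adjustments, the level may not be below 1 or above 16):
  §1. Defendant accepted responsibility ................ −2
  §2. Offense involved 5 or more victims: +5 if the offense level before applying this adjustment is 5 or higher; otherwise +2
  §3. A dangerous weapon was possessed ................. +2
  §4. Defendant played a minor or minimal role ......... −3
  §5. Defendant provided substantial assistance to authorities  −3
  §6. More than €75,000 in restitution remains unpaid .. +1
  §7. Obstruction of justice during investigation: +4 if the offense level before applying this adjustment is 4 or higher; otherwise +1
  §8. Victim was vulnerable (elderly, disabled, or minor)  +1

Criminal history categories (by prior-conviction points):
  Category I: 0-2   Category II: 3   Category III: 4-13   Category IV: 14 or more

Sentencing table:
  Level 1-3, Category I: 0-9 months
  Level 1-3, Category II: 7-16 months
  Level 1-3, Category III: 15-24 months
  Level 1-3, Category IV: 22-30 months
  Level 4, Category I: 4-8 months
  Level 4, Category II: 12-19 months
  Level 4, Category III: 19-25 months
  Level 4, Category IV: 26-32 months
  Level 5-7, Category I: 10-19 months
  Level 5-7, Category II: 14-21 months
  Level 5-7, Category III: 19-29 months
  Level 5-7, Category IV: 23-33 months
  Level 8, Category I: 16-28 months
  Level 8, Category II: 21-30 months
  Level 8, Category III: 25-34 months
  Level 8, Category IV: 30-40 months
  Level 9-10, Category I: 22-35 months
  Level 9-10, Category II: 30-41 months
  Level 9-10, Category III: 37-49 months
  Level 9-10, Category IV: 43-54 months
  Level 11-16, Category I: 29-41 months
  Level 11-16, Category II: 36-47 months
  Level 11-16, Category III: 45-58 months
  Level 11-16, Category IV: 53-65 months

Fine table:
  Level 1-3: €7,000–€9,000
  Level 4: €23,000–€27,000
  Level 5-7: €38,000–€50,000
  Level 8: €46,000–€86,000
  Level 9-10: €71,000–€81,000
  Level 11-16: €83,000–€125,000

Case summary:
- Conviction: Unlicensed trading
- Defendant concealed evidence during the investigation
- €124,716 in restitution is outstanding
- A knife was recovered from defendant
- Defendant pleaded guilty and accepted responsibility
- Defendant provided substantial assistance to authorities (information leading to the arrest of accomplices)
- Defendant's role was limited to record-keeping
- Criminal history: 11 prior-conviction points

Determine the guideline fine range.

€23,000–€27,000

Base offense level for unlicensed trading: 8.
§1 applies: 8 − 2 = 6.
§3 applies: 6 + 2 = 8.
§4 applies: 8 − 3 = 5.
§5 applies: 5 − 3 = 2.
§6 applies: 2 + 1 = 3.
§7 applies (level before this adjustment is 3 < 4, so +1): 3 + 1 = 4.
Final offense level: 4.
Level 4 falls in the 4 band.
Fine table: Level 4 → €23,000–€27,000.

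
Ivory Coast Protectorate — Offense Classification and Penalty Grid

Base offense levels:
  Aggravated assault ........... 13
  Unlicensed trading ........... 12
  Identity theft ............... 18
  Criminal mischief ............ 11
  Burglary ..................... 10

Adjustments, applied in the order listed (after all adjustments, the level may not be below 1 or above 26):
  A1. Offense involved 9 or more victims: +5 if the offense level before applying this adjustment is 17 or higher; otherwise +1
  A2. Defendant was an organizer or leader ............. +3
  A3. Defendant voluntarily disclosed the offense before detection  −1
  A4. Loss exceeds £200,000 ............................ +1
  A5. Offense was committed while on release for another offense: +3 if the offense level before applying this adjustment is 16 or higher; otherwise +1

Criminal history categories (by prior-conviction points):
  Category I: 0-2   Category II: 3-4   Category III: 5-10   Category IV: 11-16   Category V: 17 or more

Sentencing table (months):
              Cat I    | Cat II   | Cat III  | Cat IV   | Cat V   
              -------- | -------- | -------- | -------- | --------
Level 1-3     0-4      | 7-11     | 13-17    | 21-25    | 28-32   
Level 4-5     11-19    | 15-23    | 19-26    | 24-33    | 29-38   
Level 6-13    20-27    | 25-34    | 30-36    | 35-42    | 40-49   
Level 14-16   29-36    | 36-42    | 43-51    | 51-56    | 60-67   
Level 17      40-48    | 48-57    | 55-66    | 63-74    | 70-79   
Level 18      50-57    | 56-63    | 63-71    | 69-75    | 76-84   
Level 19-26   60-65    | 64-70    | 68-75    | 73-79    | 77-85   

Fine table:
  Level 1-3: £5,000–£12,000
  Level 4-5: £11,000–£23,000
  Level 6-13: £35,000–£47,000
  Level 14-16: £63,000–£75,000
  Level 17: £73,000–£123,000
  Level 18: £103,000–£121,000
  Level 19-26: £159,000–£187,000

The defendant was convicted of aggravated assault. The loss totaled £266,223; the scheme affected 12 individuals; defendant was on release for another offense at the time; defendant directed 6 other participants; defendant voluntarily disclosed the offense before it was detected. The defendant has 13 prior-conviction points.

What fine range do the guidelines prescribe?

£159,000–£187,000

Base offense level for aggravated assault: 13.
A1 applies (level before this adjustment is 13 < 17, so +1): 13 + 1 = 14.
A2 applies: 14 + 3 = 17.
A3 applies: 17 − 1 = 16.
A4 applies: 16 + 1 = 17.
A5 applies (level before this adjustment is 17 ≥ 16, so +3): 17 + 3 = 20.
Final offense level: 20.
Level 20 falls in the 19-26 band.
Fine table: Level 19-26 → £159,000–£187,000.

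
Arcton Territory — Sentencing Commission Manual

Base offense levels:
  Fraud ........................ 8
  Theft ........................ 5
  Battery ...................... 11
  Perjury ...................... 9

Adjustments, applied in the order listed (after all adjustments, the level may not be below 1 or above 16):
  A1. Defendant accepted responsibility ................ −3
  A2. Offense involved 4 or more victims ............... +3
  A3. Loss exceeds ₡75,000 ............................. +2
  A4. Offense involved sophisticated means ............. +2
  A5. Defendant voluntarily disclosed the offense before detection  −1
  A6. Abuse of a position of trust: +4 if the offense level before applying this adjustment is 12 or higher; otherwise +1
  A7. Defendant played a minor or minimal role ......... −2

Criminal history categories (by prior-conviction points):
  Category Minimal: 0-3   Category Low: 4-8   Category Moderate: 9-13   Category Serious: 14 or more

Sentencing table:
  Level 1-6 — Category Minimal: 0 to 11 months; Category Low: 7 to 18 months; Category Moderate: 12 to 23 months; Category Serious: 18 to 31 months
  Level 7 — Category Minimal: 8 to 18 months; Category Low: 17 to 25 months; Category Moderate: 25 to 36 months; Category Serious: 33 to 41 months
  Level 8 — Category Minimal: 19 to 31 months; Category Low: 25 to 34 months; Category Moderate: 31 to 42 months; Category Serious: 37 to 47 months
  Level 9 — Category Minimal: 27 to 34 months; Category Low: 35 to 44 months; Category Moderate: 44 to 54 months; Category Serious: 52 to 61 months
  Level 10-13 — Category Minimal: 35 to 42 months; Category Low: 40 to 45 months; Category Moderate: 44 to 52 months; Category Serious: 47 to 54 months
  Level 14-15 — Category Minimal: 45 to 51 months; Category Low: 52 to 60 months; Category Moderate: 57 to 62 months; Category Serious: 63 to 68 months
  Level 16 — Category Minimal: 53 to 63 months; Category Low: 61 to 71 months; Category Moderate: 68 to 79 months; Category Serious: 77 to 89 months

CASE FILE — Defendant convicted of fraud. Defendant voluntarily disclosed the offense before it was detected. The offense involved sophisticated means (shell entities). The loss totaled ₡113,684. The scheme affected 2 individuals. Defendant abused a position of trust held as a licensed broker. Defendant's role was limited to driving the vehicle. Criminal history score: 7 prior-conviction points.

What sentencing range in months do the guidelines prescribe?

Base offense level for fraud: 8.
A1 does not apply.
A3 applies: 8 + 2 = 10.
A4 applies: 10 + 2 = 12.
A5 applies: 12 − 1 = 11.
A6 applies (level before this adjustment is 11 < 12, so +1): 11 + 1 = 12.
A7 applies: 12 − 2 = 10.
Final offense level: 10.
Criminal history: 7 prior points → Category Low (4-8).
Level 10 falls in the 10-13 band.
Grid: Level 10-13 × Category Low = 40-45 months.

40-45 months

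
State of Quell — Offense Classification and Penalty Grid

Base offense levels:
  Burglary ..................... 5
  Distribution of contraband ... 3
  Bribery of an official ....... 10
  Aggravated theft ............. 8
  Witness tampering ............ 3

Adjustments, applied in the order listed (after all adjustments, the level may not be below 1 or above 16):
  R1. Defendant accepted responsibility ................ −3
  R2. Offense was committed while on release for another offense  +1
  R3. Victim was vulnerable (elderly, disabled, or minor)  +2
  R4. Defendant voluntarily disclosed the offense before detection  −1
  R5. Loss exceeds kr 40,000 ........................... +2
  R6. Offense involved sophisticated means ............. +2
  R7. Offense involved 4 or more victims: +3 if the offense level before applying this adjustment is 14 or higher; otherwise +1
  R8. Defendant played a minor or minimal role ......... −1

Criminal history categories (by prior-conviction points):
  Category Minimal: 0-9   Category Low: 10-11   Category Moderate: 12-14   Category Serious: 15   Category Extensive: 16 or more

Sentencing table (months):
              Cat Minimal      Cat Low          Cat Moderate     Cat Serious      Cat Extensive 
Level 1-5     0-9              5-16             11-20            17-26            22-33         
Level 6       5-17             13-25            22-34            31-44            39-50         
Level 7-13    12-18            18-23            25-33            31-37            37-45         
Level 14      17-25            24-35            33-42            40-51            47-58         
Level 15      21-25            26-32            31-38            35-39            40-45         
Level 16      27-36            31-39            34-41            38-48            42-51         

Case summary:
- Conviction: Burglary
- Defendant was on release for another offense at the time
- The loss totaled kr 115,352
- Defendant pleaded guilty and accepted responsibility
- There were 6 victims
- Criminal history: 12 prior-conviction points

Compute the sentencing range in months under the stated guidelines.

Base offense level for burglary: 5.
R1 applies: 5 − 3 = 2.
R2 applies: 2 + 1 = 3.
R3 does not apply.
R4 does not apply.
R5 applies: 3 + 2 = 5.
R6 does not apply.
R7 applies (level before this adjustment is 5 < 14, so +1): 5 + 1 = 6.
Final offense level: 6.
Criminal history: 12 prior points → Category Moderate (12-14).
Level 6 falls in the 6 band.
Grid: Level 6 × Category Moderate = 22-34 months.

22-34 months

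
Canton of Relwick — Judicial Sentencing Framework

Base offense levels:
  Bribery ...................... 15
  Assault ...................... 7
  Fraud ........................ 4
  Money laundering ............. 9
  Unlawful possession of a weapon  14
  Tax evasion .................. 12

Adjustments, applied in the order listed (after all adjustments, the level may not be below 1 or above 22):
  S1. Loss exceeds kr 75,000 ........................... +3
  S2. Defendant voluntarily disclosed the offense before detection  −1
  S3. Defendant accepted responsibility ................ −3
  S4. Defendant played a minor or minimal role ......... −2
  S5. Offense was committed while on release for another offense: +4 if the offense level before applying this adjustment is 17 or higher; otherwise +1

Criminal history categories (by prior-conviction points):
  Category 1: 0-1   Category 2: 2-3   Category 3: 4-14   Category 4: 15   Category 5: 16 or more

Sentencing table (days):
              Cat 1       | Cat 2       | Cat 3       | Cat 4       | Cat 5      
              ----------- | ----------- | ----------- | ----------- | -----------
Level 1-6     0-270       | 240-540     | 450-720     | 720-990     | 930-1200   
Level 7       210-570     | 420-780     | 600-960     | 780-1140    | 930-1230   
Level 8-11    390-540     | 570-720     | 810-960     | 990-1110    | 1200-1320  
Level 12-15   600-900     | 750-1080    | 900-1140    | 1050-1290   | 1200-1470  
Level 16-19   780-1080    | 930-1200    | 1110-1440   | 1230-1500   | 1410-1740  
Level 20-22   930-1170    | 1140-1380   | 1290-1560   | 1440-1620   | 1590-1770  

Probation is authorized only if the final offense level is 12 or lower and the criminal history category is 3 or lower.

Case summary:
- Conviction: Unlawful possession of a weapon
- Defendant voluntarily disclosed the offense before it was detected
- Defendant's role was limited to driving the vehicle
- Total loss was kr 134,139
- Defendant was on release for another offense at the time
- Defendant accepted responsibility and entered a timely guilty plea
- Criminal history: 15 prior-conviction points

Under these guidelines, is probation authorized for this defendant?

No

Base offense level for unlawful possession of a weapon: 14.
S1 applies: 14 + 3 = 17.
S2 applies: 17 − 1 = 16.
S3 applies: 16 − 3 = 13.
S4 applies: 13 − 2 = 11.
S5 applies (level before this adjustment is 11 < 17, so +1): 11 + 1 = 12.
Final offense level: 12.
Criminal history: 15 prior points → Category 4 (15).
Level 12 falls in the 12-15 band.
Grid: Level 12-15 × Category 4 = 1050-1290 days.
Probation check: level 12 ≤ 12 and category 4 > 3 → not eligible.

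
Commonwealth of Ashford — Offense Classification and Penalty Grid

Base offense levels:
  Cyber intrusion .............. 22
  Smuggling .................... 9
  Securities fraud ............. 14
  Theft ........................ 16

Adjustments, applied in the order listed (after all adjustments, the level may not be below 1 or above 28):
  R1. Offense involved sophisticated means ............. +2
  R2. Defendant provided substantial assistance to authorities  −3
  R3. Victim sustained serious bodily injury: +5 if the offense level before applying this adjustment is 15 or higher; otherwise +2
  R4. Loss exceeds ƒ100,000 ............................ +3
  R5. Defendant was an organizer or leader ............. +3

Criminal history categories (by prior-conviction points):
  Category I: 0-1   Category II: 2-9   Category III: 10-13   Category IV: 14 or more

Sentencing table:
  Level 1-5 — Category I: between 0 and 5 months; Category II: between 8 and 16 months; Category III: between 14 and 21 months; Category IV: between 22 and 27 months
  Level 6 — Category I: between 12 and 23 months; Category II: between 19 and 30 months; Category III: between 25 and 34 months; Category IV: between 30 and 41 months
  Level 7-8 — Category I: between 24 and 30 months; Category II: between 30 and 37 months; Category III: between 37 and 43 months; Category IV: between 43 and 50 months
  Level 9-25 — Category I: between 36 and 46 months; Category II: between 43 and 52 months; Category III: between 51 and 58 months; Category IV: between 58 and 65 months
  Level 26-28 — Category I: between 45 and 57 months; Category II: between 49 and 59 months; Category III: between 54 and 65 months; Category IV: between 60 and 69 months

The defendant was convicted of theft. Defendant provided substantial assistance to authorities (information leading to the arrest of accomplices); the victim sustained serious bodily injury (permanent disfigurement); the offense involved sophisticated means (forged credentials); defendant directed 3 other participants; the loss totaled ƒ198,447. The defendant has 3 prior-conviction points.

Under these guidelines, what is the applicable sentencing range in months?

Base offense level for theft: 16.
R1 applies: 16 + 2 = 18.
R2 applies: 18 − 3 = 15.
R3 applies (level before this adjustment is 15 ≥ 15, so +5): 15 + 5 = 20.
R4 applies: 20 + 3 = 23.
R5 applies: 23 + 3 = 26.
Final offense level: 26.
Criminal history: 3 prior points → Category II (2-9).
Level 26 falls in the 26-28 band.
Grid: Level 26-28 × Category II = 49-59 months.

49-59 months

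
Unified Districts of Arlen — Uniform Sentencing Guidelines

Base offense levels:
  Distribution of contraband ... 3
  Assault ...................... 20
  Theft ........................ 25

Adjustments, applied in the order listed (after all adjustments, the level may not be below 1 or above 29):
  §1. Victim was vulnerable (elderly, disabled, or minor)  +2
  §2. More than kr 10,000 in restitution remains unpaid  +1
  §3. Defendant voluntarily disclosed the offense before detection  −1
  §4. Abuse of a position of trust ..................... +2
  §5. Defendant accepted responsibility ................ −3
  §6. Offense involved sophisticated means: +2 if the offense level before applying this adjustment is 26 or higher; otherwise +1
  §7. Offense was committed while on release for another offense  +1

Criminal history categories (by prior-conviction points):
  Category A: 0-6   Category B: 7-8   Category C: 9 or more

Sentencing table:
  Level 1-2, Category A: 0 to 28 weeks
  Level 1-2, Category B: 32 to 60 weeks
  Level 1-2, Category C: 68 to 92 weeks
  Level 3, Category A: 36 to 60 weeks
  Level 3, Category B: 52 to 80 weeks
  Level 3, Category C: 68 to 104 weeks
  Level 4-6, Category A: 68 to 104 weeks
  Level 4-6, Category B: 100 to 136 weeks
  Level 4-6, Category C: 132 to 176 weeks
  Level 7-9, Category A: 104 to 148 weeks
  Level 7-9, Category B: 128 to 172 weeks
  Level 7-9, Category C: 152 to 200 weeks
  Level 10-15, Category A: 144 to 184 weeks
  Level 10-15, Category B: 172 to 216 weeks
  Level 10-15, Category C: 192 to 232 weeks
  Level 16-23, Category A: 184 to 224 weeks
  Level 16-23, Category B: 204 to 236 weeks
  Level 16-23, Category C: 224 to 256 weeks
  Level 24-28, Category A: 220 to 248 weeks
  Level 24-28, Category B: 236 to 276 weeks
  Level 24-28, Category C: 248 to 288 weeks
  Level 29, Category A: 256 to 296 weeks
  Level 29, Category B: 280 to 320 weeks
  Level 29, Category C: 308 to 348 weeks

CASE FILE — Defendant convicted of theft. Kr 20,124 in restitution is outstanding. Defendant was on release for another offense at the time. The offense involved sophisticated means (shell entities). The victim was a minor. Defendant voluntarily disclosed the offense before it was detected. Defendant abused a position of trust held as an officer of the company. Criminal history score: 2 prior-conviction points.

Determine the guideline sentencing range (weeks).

256-296 weeks

Base offense level for theft: 25.
§1 applies: 25 + 2 = 27.
§2 applies: 27 + 1 = 28.
§3 applies: 28 − 1 = 27.
§4 applies: 27 + 2 = 29.
§6 applies (level before this adjustment is 29 ≥ 26, so +2): 29 + 2 = 31.
§7 applies: 31 + 1 = 32.
Level 32 exceeds the maximum of 29; capped at 29.
Final offense level: 29.
Criminal history: 2 prior points → Category A (0-6).
Level 29 falls in the 29 band.
Grid: Level 29 × Category A = 256-296 weeks.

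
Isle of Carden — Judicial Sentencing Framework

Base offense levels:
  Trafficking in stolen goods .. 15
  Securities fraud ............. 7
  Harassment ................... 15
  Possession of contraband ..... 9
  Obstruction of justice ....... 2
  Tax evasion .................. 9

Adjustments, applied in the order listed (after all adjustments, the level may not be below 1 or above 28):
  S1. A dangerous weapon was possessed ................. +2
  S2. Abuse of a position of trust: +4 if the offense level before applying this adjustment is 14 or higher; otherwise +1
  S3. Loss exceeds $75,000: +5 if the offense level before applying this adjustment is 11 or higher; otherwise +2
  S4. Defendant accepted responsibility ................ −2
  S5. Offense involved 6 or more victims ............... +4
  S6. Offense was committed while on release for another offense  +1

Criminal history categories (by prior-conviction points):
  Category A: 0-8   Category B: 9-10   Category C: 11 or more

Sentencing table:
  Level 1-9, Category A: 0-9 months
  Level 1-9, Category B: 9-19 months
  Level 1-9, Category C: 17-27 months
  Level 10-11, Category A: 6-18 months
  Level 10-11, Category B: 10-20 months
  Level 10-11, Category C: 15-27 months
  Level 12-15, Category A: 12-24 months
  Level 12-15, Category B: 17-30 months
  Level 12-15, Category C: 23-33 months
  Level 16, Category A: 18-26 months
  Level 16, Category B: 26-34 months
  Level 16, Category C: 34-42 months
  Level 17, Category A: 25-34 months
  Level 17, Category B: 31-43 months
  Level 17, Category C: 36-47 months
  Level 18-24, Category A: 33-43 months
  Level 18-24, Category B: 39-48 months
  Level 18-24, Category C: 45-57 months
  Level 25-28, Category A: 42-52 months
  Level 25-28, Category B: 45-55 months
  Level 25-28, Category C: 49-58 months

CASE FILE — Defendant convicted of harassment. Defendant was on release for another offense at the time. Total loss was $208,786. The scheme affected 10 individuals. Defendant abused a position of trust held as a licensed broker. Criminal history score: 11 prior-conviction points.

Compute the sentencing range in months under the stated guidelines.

49-58 months

Base offense level for harassment: 15.
S1 does not apply.
S2 applies (level before this adjustment is 15 ≥ 14, so +4): 15 + 4 = 19.
S3 applies (level before this adjustment is 19 ≥ 11, so +5): 19 + 5 = 24.
S5 applies: 24 + 4 = 28.
S6 applies: 28 + 1 = 29.
Level 29 exceeds the maximum of 28; capped at 28.
Final offense level: 28.
Criminal history: 11 prior points → Category C (11+).
Level 28 falls in the 25-28 band.
Grid: Level 25-28 × Category C = 49-58 months.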